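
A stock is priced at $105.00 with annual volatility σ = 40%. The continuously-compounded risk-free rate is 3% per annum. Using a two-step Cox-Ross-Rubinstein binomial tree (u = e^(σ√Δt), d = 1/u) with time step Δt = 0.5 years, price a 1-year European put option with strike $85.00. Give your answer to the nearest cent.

CRR parameters: u = e^(σ√Δt) = e^(0.4·√0.5) = 1.3269, d = 1/u = 0.7536
Per-period rate: rΔt = 0.03·0.5 = 0.015, so R = e^0.015 = 1.0151
Risk-neutral probability p = (e^0.015 − 0.7536)/(1.3269 − 0.7536) = 0.2615/0.5733 = 0.4561
Terminal stock prices: S_uu = 184.9, S_ud = 105, S_dd = 59.64
Terminal payoffs (K − S): max(-99.87, 0) = 0, max(-20, 0) = 0, max(25.36, 0) = 25.36
Node u (S = 139.3): V_u = e^(−0.015)·[0.4561·0.0000 + 0.5439·0.0000] = 0.0000
Node d (S = 79.13): V_d = e^(−0.015)·[0.4561·0.0000 + 0.5439·25.3631] = 13.5891
Node 0 (S = 105): V_0 = e^(−0.015)·[0.4561·0.0000 + 0.5439·13.5891] = 7.2808

$7.28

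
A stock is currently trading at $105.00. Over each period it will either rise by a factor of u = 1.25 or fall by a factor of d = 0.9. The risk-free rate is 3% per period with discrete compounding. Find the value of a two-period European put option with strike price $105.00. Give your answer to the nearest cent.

Risk-neutral probability p = (1 + 0.03 − 0.9)/(1.25 − 0.9) = 0.1300/0.3500 = 0.3714
Terminal stock prices: S_uu = 164.1, S_ud = 118.1, S_dd = 85.05
Terminal payoffs (K − S): max(-59.06, 0) = 0, max(-13.12, 0) = 0, max(19.95, 0) = 19.95
Node u (S = 131.2): V_u = 1/1.03·[0.3714·0.0000 + 0.6286·0.0000] = 0.0000
Node d (S = 94.5): V_d = 1/1.03·[0.3714·0.0000 + 0.6286·19.9500] = 12.1748
Node 0 (S = 105): V_0 = 1/1.03·[0.3714·0.0000 + 0.6286·12.1748] = 7.4298

$7.43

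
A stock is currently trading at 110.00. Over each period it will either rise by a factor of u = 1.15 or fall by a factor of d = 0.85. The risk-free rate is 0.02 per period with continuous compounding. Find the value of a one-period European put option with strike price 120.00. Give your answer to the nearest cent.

Risk-neutral probability p = (e^0.02 − 0.85)/(1.15 − 0.85) = 0.1702/0.3000 = 0.5673
Terminal stock prices: S_u = 126.5, S_d = 93.5
Terminal payoffs (K − S): max(-6.5, 0) = 0, max(26.5, 0) = 26.5
Node 0 (S = 110): V_0 = e^(−0.02)·[0.5673·0.0000 + 0.4327·26.5000] = 11.2385

11.24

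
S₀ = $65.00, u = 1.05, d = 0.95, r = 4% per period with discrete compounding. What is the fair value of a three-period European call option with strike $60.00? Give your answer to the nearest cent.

$11.66

Risk-neutral probability p = (1 + 0.04 − 0.95)/(1.05 − 0.95) = 0.0900/0.1000 = 0.9000
Terminal stock prices: S_uuu = 75.25, S_uud = 68.08, S_udd = 61.6, S_ddd = 55.73
Terminal payoffs (S − K): max(15.25, 0) = 15.25, max(8.079, 0) = 8.079, max(1.596, 0) = 1.596, max(-4.271, 0) = 0
Node uu (S = 71.66): V_uu = 1/1.04·[0.9000·15.2456 + 0.1000·8.0794] = 13.9702
Node ud (S = 64.84): V_ud = 1/1.04·[0.9000·8.0794 + 0.1000·1.5956] = 7.1452
Node dd (S = 58.66): V_dd = 1/1.04·[0.9000·1.5956 + 0.1000·0.0000] = 1.3808
Node u (S = 68.25): V_u = 1/1.04·[0.9000·13.9702 + 0.1000·7.1452] = 12.7766
Node d (S = 61.75): V_d = 1/1.04·[0.9000·7.1452 + 0.1000·1.3808] = 6.3161
Node 0 (S = 65): V_0 = 1/1.04·[0.9000·12.7766 + 0.1000·6.3161] = 11.6640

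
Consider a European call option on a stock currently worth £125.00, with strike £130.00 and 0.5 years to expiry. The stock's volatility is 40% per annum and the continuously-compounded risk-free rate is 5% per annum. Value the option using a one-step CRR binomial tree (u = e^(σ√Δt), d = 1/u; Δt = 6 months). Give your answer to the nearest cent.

CRR parameters: u = e^(σ√Δt) = e^(0.4·√0.5) = 1.3269, d = 1/u = 0.7536
Per-period rate: rΔt = 0.05·0.5 = 0.025, so R = e^0.025 = 1.0253
Risk-neutral probability p = (e^0.025 − 0.7536)/(1.3269 − 0.7536) = 0.2717/0.5733 = 0.4739
Terminal stock prices: S_u = 165.9, S_d = 94.2
Terminal payoffs (S − K): max(35.86, 0) = 35.86, max(-35.8, 0) = 0
Node 0 (S = 125): V_0 = e^(−0.025)·[0.4739·35.8621 + 0.5261·0.0000] = 16.5760

£16.58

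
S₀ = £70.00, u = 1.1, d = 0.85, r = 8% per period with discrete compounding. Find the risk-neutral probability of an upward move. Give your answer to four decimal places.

Risk-neutral probability p = (1 + 0.08 − 0.85)/(1.1 − 0.85) = 0.2300/0.2500 = 0.9200

p = 0.9200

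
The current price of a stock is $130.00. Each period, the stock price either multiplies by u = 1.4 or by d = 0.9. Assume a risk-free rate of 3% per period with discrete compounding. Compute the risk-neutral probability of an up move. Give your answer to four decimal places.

Risk-neutral probability p = (1 + 0.03 − 0.9)/(1.4 − 0.9) = 0.1300/0.5000 = 0.2600

p = 0.2600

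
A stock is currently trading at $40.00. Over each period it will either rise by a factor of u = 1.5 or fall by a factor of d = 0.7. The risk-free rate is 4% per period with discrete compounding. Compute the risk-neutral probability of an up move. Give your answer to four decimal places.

Risk-neutral probability p = (1 + 0.04 − 0.7)/(1.5 − 0.7) = 0.3400/0.8000 = 0.4250

p = 0.4250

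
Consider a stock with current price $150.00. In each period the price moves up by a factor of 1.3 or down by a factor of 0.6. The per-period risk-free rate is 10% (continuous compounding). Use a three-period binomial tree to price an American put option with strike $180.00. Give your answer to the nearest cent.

Risk-neutral probability p = (e^0.1 − 0.6)/(1.3 − 0.6) = 0.5052/0.7000 = 0.7217
Terminal stock prices: S_uuu = 329.6, S_uud = 152.1, S_udd = 70.2, S_ddd = 32.4
Terminal payoffs (K − S): max(-149.6, 0) = 0, max(27.9, 0) = 27.9, max(109.8, 0) = 109.8, max(147.6, 0) = 147.6
Node uu (S = 253.5): continuation = e^(−0.1)·[0.7217·0.0000 + 0.2783·27.9000] = 7.0264; exercise value = 0.0000 ≤ continuation, so V_uu = 7.0264
Node ud (S = 117): continuation = e^(−0.1)·[0.7217·27.9000 + 0.2783·109.8000] = 45.8707; exercise value = 63.0000 > continuation, so V_ud = 63.0000 (exercise)
Node dd (S = 54): continuation = e^(−0.1)·[0.7217·109.8000 + 0.2783·147.6000] = 108.8707; exercise value = 126.0000 > continuation, so V_dd = 126.0000 (exercise)
Node u (S = 195): continuation = e^(−0.1)·[0.7217·7.0264 + 0.2783·63.0000] = 20.4542; exercise value = 0.0000 ≤ continuation, so V_u = 20.4542
Node d (S = 90): continuation = e^(−0.1)·[0.7217·63.0000 + 0.2783·126.0000] = 72.8707; exercise value = 90.0000 > continuation, so V_d = 90.0000 (exercise)
Node 0 (S = 150): continuation = e^(−0.1)·[0.7217·20.4542 + 0.2783·90.0000] = 36.0222; exercise value = 30.0000 ≤ continuation, so V_0 = 36.0222

$36.02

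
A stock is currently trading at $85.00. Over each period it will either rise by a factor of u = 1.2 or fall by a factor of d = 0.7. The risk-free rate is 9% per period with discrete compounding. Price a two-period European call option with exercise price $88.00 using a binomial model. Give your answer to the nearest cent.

Risk-neutral probability p = (1 + 0.09 − 0.7)/(1.2 − 0.7) = 0.3900/0.5000 = 0.7800
Terminal stock prices: S_uu = 122.4, S_ud = 71.4, S_dd = 41.65
Terminal payoffs (S − K): max(34.4, 0) = 34.4, max(-16.6, 0) = 0, max(-46.35, 0) = 0
Node u (S = 102): V_u = 1/1.09·[0.7800·34.4000 + 0.2200·0.0000] = 24.6165
Node d (S = 59.5): V_d = 1/1.09·[0.7800·0.0000 + 0.2200·0.0000] = 0.0000
Node 0 (S = 85): V_0 = 1/1.09·[0.7800·24.6165 + 0.2200·0.0000] = 17.6155

$17.62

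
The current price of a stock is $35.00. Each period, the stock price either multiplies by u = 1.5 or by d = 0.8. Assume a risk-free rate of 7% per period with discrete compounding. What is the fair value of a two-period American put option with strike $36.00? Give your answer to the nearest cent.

$4.59

Risk-neutral probability p = (1 + 0.07 − 0.8)/(1.5 − 0.8) = 0.2700/0.7000 = 0.3857
Terminal stock prices: S_uu = 78.75, S_ud = 42, S_dd = 22.4
Terminal payoffs (K − S): max(-42.75, 0) = 0, max(-6, 0) = 0, max(13.6, 0) = 13.6
Node u (S = 52.5): continuation = 1/1.07·[0.3857·0.0000 + 0.6143·0.0000] = 0.0000; exercise value = 0.0000 ≤ continuation, so V_u = 0.0000
Node d (S = 28): continuation = 1/1.07·[0.3857·0.0000 + 0.6143·13.6000] = 7.8077; exercise value = 8.0000 > continuation, so V_d = 8.0000 (exercise)
Node 0 (S = 35): continuation = 1/1.07·[0.3857·0.0000 + 0.6143·8.0000] = 4.5928; exercise value = 1.0000 ≤ continuation, so V_0 = 4.5928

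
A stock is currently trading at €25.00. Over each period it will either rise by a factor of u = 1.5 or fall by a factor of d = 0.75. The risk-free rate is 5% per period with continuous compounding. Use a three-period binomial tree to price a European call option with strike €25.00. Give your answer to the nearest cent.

Risk-neutral probability p = (e^0.05 − 0.75)/(1.5 − 0.75) = 0.3013/0.7500 = 0.4017
Terminal stock prices: S_uuu = 84.38, S_uud = 42.19, S_udd = 21.09, S_ddd = 10.55
Terminal payoffs (S − K): max(59.38, 0) = 59.38, max(17.19, 0) = 17.19, max(-3.906, 0) = 0, max(-14.45, 0) = 0
Node uu (S = 56.25): V_uu = e^(−0.05)·[0.4017·59.3750 + 0.5983·17.1875] = 32.4693
Node ud (S = 28.12): V_ud = e^(−0.05)·[0.4017·17.1875 + 0.5983·0.0000] = 6.5674
Node dd (S = 14.06): V_dd = e^(−0.05)·[0.4017·0.0000 + 0.5983·0.0000] = 0.0000
Node u (S = 37.5): V_u = e^(−0.05)·[0.4017·32.4693 + 0.5983·6.5674] = 16.1443
Node d (S = 18.75): V_d = e^(−0.05)·[0.4017·6.5674 + 0.5983·0.0000] = 2.5094
Node 0 (S = 25): V_0 = e^(−0.05)·[0.4017·16.1443 + 0.5983·2.5094] = 7.5970

€7.60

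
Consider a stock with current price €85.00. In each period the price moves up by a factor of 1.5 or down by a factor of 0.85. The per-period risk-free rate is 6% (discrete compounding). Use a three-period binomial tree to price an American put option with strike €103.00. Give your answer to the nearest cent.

Risk-neutral probability p = (1 + 0.06 − 0.85)/(1.5 − 0.85) = 0.2100/0.6500 = 0.3231
Terminal stock prices: S_uuu = 286.9, S_uud = 162.6, S_udd = 92.12, S_ddd = 52.2
Terminal payoffs (K − S): max(-183.9, 0) = 0, max(-59.56, 0) = 0, max(10.88, 0) = 10.88, max(50.8, 0) = 50.8
Node uu (S = 191.2): continuation = 1/1.06·[0.3231·0.0000 + 0.6769·0.0000] = 0.0000; exercise value = 0.0000 ≤ continuation, so V_uu = 0.0000
Node ud (S = 108.4): continuation = 1/1.06·[0.3231·0.0000 + 0.6769·10.8813] = 6.9488; exercise value = 0.0000 ≤ continuation, so V_ud = 6.9488
Node dd (S = 61.41): continuation = 1/1.06·[0.3231·10.8813 + 0.6769·50.7994] = 35.7573; exercise value = 41.5875 > continuation, so V_dd = 41.5875 (exercise)
Node u (S = 127.5): continuation = 1/1.06·[0.3231·0.0000 + 0.6769·6.9488] = 4.4376; exercise value = 0.0000 ≤ continuation, so V_u = 4.4376
Node d (S = 72.25): continuation = 1/1.06·[0.3231·6.9488 + 0.6769·41.5875] = 28.6760; exercise value = 30.7500 > continuation, so V_d = 30.7500 (exercise)
Node 0 (S = 85): continuation = 1/1.06·[0.3231·4.4376 + 0.6769·30.7500] = 20.9897; exercise value = 18.0000 ≤ continuation, so V_0 = 20.9897

€20.99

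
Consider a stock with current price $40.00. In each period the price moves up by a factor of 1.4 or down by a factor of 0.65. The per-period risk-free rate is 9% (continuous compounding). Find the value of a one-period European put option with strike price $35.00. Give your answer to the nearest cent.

$3.35

Risk-neutral probability p = (e^0.09 − 0.65)/(1.4 − 0.65) = 0.4442/0.7500 = 0.5922
Terminal stock prices: S_u = 56, S_d = 26
Terminal payoffs (K − S): max(-21, 0) = 0, max(9, 0) = 9
Node 0 (S = 40): V_0 = e^(−0.09)·[0.5922·0.0000 + 0.4078·9.0000] = 3.3540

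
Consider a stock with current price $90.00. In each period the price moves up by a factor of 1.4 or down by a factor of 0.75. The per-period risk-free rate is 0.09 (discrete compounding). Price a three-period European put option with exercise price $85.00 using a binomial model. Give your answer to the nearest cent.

Risk-neutral probability p = (1 + 0.09 − 0.75)/(1.4 − 0.75) = 0.3400/0.6500 = 0.5231
Terminal stock prices: S_uuu = 247, S_uud = 132.3, S_udd = 70.87, S_ddd = 37.97
Terminal payoffs (K − S): max(-162, 0) = 0, max(-47.3, 0) = 0, max(14.13, 0) = 14.13, max(47.03, 0) = 47.03
Node uu (S = 176.4): V_uu = 1/1.09·[0.5231·0.0000 + 0.4769·0.0000] = 0.0000
Node ud (S = 94.5): V_ud = 1/1.09·[0.5231·0.0000 + 0.4769·14.1250] = 6.1803
Node dd (S = 50.62): V_dd = 1/1.09·[0.5231·14.1250 + 0.4769·47.0312] = 27.3567
Node u (S = 126): V_u = 1/1.09·[0.5231·0.0000 + 0.4769·6.1803] = 2.7042
Node d (S = 67.5): V_d = 1/1.09·[0.5231·6.1803 + 0.4769·27.3567] = 14.9356
Node 0 (S = 90): V_0 = 1/1.09·[0.5231·2.7042 + 0.4769·14.9356] = 7.8327

$7.83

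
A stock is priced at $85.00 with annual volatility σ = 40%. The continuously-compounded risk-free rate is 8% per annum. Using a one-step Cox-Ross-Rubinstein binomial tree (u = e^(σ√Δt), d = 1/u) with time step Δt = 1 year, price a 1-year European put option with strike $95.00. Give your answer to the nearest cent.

CRR parameters: u = e^(σ√Δt) = e^(0.4·√1) = 1.4918, d = 1/u = 0.6703
Per-period rate: rΔt = 0.08·1 = 0.08, so R = e^0.08 = 1.0833
Risk-neutral probability p = (e^0.08 − 0.6703)/(1.4918 − 0.6703) = 0.4130/0.8215 = 0.5027
Terminal stock prices: S_u = 126.8, S_d = 56.98
Terminal payoffs (K − S): max(-31.81, 0) = 0, max(38.02, 0) = 38.02
Node 0 (S = 85): V_0 = e^(−0.08)·[0.5027·0.0000 + 0.4973·38.0228] = 17.4551

$17.46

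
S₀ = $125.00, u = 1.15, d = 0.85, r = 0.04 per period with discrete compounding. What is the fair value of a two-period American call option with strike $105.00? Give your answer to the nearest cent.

$29.75

Risk-neutral probability p = (1 + 0.04 − 0.85)/(1.15 − 0.85) = 0.1900/0.3000 = 0.6333
Terminal stock prices: S_uu = 165.3, S_ud = 122.2, S_dd = 90.31
Terminal payoffs (S − K): max(60.31, 0) = 60.31, max(17.19, 0) = 17.19, max(-14.69, 0) = 0
Node u (S = 143.8): continuation = 1/1.04·[0.6333·60.3125 + 0.3667·17.1875] = 42.7885; exercise value = 38.7500 ≤ continuation, so V_u = 42.7885
Node d (S = 106.2): continuation = 1/1.04·[0.6333·17.1875 + 0.3667·0.0000] = 10.4667; exercise value = 1.2500 ≤ continuation, so V_d = 10.4667
Node 0 (S = 125): continuation = 1/1.04·[0.6333·42.7885 + 0.3667·10.4667] = 29.7473; exercise value = 20.0000 ≤ continuation, so V_0 = 29.7473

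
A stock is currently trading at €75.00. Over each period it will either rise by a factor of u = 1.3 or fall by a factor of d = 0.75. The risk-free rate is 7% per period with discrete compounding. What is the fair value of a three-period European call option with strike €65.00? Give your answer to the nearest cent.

€26.46

Risk-neutral probability p = (1 + 0.07 − 0.75)/(1.3 − 0.75) = 0.3200/0.5500 = 0.5818
Terminal stock prices: S_uuu = 164.8, S_uud = 95.06, S_udd = 54.84, S_ddd = 31.64
Terminal payoffs (S − K): max(99.78, 0) = 99.78, max(30.06, 0) = 30.06, max(-10.16, 0) = 0, max(-33.36, 0) = 0
Node uu (S = 126.8): V_uu = 1/1.07·[0.5818·99.7750 + 0.4182·30.0625] = 66.0023
Node ud (S = 73.12): V_ud = 1/1.07·[0.5818·30.0625 + 0.4182·0.0000] = 16.3466
Node dd (S = 42.19): V_dd = 1/1.07·[0.5818·0.0000 + 0.4182·0.0000] = 0.0000
Node u (S = 97.5): V_u = 1/1.07·[0.5818·66.0023 + 0.4182·16.3466] = 42.2778
Node d (S = 56.25): V_d = 1/1.07·[0.5818·16.3466 + 0.4182·0.0000] = 8.8886
Node 0 (S = 75): V_0 = 1/1.07·[0.5818·42.2778 + 0.4182·8.8886] = 26.4626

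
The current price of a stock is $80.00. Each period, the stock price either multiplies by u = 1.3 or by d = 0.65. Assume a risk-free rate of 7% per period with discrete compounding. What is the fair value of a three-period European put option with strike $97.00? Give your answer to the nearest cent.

$16.53

Risk-neutral probability p = (1 + 0.07 − 0.65)/(1.3 − 0.65) = 0.4200/0.6500 = 0.6462
Terminal stock prices: S_uuu = 175.8, S_uud = 87.88, S_udd = 43.94, S_ddd = 21.97
Terminal payoffs (K − S): max(-78.76, 0) = 0, max(9.12, 0) = 9.12, max(53.06, 0) = 53.06, max(75.03, 0) = 75.03
Node uu (S = 135.2): V_uu = 1/1.07·[0.6462·0.0000 + 0.3538·9.1200] = 3.0160
Node ud (S = 67.6): V_ud = 1/1.07·[0.6462·9.1200 + 0.3538·53.0600] = 23.0542
Node dd (S = 33.8): V_dd = 1/1.07·[0.6462·53.0600 + 0.3538·75.0300] = 56.8542
Node u (S = 104): V_u = 1/1.07·[0.6462·3.0160 + 0.3538·23.0542] = 9.4452
Node d (S = 52): V_d = 1/1.07·[0.6462·23.0542 + 0.3538·56.8542] = 32.7236
Node 0 (S = 80): V_0 = 1/1.07·[0.6462·9.4452 + 0.3538·32.7236] = 16.5254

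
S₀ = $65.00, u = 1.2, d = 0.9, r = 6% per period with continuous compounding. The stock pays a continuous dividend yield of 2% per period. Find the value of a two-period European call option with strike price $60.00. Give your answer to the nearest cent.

$11.07

Per-period risk-free factor R = e^0.06 = 1.0618; dividend-adjusted growth = e^(0.06−0.02) = 1.0408.
Risk-neutral probability p = (1.0408 − 0.9)/(1.2 − 0.9) = 0.1408/0.3000 = 0.4694
Terminal stock prices: S_uu = 93.6, S_ud = 70.2, S_dd = 52.65
Terminal payoffs (S − K): max(33.6, 0) = 33.6, max(10.2, 0) = 10.2, max(-7.35, 0) = 0
Node u (S = 78): V_u = e^(−0.06)·[0.4694·33.6000 + 0.5306·10.2000] = 19.9496
Node d (S = 58.5): V_d = e^(−0.06)·[0.4694·10.2000 + 0.5306·0.0000] = 4.5088
Node 0 (S = 65): V_0 = e^(−0.06)·[0.4694·19.9496 + 0.5306·4.5088] = 11.0716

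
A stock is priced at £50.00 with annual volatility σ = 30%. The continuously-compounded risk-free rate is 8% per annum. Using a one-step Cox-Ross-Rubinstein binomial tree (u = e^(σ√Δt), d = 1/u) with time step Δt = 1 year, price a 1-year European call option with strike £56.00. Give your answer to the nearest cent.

£5.97

CRR parameters: u = e^(σ√Δt) = e^(0.3·√1) = 1.3499, d = 1/u = 0.7408
Per-period rate: rΔt = 0.08·1 = 0.08, so R = e^0.08 = 1.0833
Risk-neutral probability p = (e^0.08 − 0.7408)/(1.3499 − 0.7408) = 0.3425/0.6090 = 0.5623
Terminal stock prices: S_u = 67.49, S_d = 37.04
Terminal payoffs (S − K): max(11.49, 0) = 11.49, max(-18.96, 0) = 0
Node 0 (S = 50): V_0 = e^(−0.08)·[0.5623·11.4929 + 0.4377·0.0000] = 5.9657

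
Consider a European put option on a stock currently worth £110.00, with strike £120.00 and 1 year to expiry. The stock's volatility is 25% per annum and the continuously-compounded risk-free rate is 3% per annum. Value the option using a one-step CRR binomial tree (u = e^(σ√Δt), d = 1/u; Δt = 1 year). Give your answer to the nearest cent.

£16.72

CRR parameters: u = e^(σ√Δt) = e^(0.25·√1) = 1.2840, d = 1/u = 0.7788
Per-period rate: rΔt = 0.03·1 = 0.03, so R = e^0.03 = 1.0305
Risk-neutral probability p = (e^0.03 − 0.7788)/(1.2840 − 0.7788) = 0.2517/0.5052 = 0.4981
Terminal stock prices: S_u = 141.2, S_d = 85.67
Terminal payoffs (K − S): max(-21.24, 0) = 0, max(34.33, 0) = 34.33
Node 0 (S = 110): V_0 = e^(−0.03)·[0.4981·0.0000 + 0.5019·34.3319] = 16.7218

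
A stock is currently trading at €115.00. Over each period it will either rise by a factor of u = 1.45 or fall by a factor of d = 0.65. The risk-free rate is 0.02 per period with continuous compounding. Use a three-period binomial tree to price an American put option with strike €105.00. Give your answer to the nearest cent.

€24.34

Risk-neutral probability p = (e^0.02 − 0.65)/(1.45 − 0.65) = 0.3702/0.8000 = 0.4628
Terminal stock prices: S_uuu = 350.6, S_uud = 157.2, S_udd = 70.45, S_ddd = 31.58
Terminal payoffs (K − S): max(-245.6, 0) = 0, max(-52.16, 0) = 0, max(34.55, 0) = 34.55, max(73.42, 0) = 73.42
Node uu (S = 241.8): continuation = e^(−0.02)·[0.4628·0.0000 + 0.5372·0.0000] = 0.0000; exercise value = 0.0000 ≤ continuation, so V_uu = 0.0000
Node ud (S = 108.4): continuation = e^(−0.02)·[0.4628·0.0000 + 0.5372·34.5481] = 18.1934; exercise value = 0.0000 ≤ continuation, so V_ud = 18.1934
Node dd (S = 48.59): continuation = e^(−0.02)·[0.4628·34.5481 + 0.5372·73.4181] = 54.3334; exercise value = 56.4125 > continuation, so V_dd = 56.4125 (exercise)
Node u (S = 166.8): continuation = e^(−0.02)·[0.4628·0.0000 + 0.5372·18.1934] = 9.5808; exercise value = 0.0000 ≤ continuation, so V_u = 9.5808
Node d (S = 74.75): continuation = e^(−0.02)·[0.4628·18.1934 + 0.5372·56.4125] = 37.9597; exercise value = 30.2500 ≤ continuation, so V_d = 37.9597
Node 0 (S = 115): continuation = e^(−0.02)·[0.4628·9.5808 + 0.5372·37.9597] = 24.3357; exercise value = 0.0000 ≤ continuation, so V_0 = 24.3357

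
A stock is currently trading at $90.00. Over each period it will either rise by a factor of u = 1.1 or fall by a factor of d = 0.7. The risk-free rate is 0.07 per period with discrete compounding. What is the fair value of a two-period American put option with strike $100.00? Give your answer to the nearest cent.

Risk-neutral probability p = (1 + 0.07 − 0.7)/(1.1 − 0.7) = 0.3700/0.4000 = 0.9250
Terminal stock prices: S_uu = 108.9, S_ud = 69.3, S_dd = 44.1
Terminal payoffs (K − S): max(-8.9, 0) = 0, max(30.7, 0) = 30.7, max(55.9, 0) = 55.9
Node u (S = 99): continuation = 1/1.07·[0.9250·0.0000 + 0.0750·30.7000] = 2.1519; exercise value = 1.0000 ≤ continuation, so V_u = 2.1519
Node d (S = 63): continuation = 1/1.07·[0.9250·30.7000 + 0.0750·55.9000] = 30.4579; exercise value = 37.0000 > continuation, so V_d = 37.0000 (exercise)
Node 0 (S = 90): continuation = 1/1.07·[0.9250·2.1519 + 0.0750·37.0000] = 4.4537; exercise value = 10.0000 > continuation, so V_0 = 10.0000 (exercise)

$10.00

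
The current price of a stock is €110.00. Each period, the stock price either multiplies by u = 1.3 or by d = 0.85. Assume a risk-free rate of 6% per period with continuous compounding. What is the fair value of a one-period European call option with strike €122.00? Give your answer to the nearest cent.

€9.31

Risk-neutral probability p = (e^0.06 − 0.85)/(1.3 − 0.85) = 0.2118/0.4500 = 0.4707
Terminal stock prices: S_u = 143, S_d = 93.5
Terminal payoffs (S − K): max(21, 0) = 21, max(-28.5, 0) = 0
Node 0 (S = 110): V_0 = e^(−0.06)·[0.4707·21.0000 + 0.5293·0.0000] = 9.3100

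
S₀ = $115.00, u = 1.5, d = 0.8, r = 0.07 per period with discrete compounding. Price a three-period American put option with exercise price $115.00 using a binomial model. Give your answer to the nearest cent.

Risk-neutral probability p = (1 + 0.07 − 0.8)/(1.5 − 0.8) = 0.2700/0.7000 = 0.3857
Terminal stock prices: S_uuu = 388.1, S_uud = 207, S_udd = 110.4, S_ddd = 58.88
Terminal payoffs (K − S): max(-273.1, 0) = 0, max(-92, 0) = 0, max(4.6, 0) = 4.6, max(56.12, 0) = 56.12
Node uu (S = 258.8): continuation = 1/1.07·[0.3857·0.0000 + 0.6143·0.0000] = 0.0000; exercise value = 0.0000 ≤ continuation, so V_uu = 0.0000
Node ud (S = 138): continuation = 1/1.07·[0.3857·0.0000 + 0.6143·4.6000] = 2.6409; exercise value = 0.0000 ≤ continuation, so V_ud = 2.6409
Node dd (S = 73.6): continuation = 1/1.07·[0.3857·4.6000 + 0.6143·56.1200] = 33.8766; exercise value = 41.4000 > continuation, so V_dd = 41.4000 (exercise)
Node u (S = 172.5): continuation = 1/1.07·[0.3857·0.0000 + 0.6143·2.6409] = 1.5161; exercise value = 0.0000 ≤ continuation, so V_u = 1.5161
Node d (S = 92): continuation = 1/1.07·[0.3857·2.6409 + 0.6143·41.4000] = 24.7197; exercise value = 23.0000 ≤ continuation, so V_d = 24.7197
Node 0 (S = 115): continuation = 1/1.07·[0.3857·1.5161 + 0.6143·24.7197] = 14.7381; exercise value = 0.0000 ≤ continuation, so V_0 = 14.7381

$14.74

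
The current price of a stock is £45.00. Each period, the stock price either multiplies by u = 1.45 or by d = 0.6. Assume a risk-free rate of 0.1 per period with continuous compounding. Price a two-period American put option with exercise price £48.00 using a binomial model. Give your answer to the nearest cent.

Risk-neutral probability p = (e^0.1 − 0.6)/(1.45 − 0.6) = 0.5052/0.8500 = 0.5943
Terminal stock prices: S_uu = 94.61, S_ud = 39.15, S_dd = 16.2
Terminal payoffs (K − S): max(-46.61, 0) = 0, max(8.85, 0) = 8.85, max(31.8, 0) = 31.8
Node u (S = 65.25): continuation = e^(−0.1)·[0.5943·0.0000 + 0.4057·8.8500] = 3.2486; exercise value = 0.0000 ≤ continuation, so V_u = 3.2486
Node d (S = 27): continuation = e^(−0.1)·[0.5943·8.8500 + 0.4057·31.8000] = 16.4322; exercise value = 21.0000 > continuation, so V_d = 21.0000 (exercise)
Node 0 (S = 45): continuation = e^(−0.1)·[0.5943·3.2486 + 0.4057·21.0000] = 9.4556; exercise value = 3.0000 ≤ continuation, so V_0 = 9.4556

£9.46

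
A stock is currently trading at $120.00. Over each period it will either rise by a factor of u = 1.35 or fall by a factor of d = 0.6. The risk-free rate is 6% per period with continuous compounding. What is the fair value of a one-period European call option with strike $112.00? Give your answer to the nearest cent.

Risk-neutral probability p = (e^0.06 − 0.6)/(1.35 − 0.6) = 0.4618/0.7500 = 0.6158
Terminal stock prices: S_u = 162, S_d = 72
Terminal payoffs (S − K): max(50, 0) = 50, max(-40, 0) = 0
Node 0 (S = 120): V_0 = e^(−0.06)·[0.6158·50.0000 + 0.3842·0.0000] = 28.9961

$29.00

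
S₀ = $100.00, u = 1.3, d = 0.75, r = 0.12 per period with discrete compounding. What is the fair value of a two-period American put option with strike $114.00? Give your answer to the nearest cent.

$14.29

Risk-neutral probability p = (1 + 0.12 − 0.75)/(1.3 − 0.75) = 0.3700/0.5500 = 0.6727
Terminal stock prices: S_uu = 169, S_ud = 97.5, S_dd = 56.25
Terminal payoffs (K − S): max(-55, 0) = 0, max(16.5, 0) = 16.5, max(57.75, 0) = 57.75
Node u (S = 130): continuation = 1/1.12·[0.6727·0.0000 + 0.3273·16.5000] = 4.8214; exercise value = 0.0000 ≤ continuation, so V_u = 4.8214
Node d (S = 75): continuation = 1/1.12·[0.6727·16.5000 + 0.3273·57.7500] = 26.7857; exercise value = 39.0000 > continuation, so V_d = 39.0000 (exercise)
Node 0 (S = 100): continuation = 1/1.12·[0.6727·4.8214 + 0.3273·39.0000] = 14.2921; exercise value = 14.0000 ≤ continuation, so V_0 = 14.2921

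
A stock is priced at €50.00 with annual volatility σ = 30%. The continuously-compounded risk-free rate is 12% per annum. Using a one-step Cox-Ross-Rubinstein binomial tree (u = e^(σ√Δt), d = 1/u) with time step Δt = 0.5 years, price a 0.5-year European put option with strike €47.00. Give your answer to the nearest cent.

€2.52

CRR parameters: u = e^(σ√Δt) = e^(0.3·√0.5) = 1.2363, d = 1/u = 0.8089
Per-period rate: rΔt = 0.12·0.5 = 0.06, so R = e^0.06 = 1.0618
Risk-neutral probability p = (e^0.06 − 0.8089)/(1.2363 − 0.8089) = 0.2530/0.4275 = 0.5918
Terminal stock prices: S_u = 61.82, S_d = 40.44
Terminal payoffs (K − S): max(-14.82, 0) = 0, max(6.557, 0) = 6.557
Node 0 (S = 50): V_0 = e^(−0.06)·[0.5918·0.0000 + 0.4082·6.5571] = 2.5206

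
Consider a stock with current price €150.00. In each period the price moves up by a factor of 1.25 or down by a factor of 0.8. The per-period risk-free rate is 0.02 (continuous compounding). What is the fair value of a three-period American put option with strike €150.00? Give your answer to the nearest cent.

€20.74

Risk-neutral probability p = (e^0.02 − 0.8)/(1.25 − 0.8) = 0.2202/0.4500 = 0.4893
Terminal stock prices: S_uuu = 293, S_uud = 187.5, S_udd = 120, S_ddd = 76.8
Terminal payoffs (K − S): max(-143, 0) = 0, max(-37.5, 0) = 0, max(30, 0) = 30, max(73.2, 0) = 73.2
Node uu (S = 234.4): continuation = e^(−0.02)·[0.4893·0.0000 + 0.5107·0.0000] = 0.0000; exercise value = 0.0000 ≤ continuation, so V_uu = 0.0000
Node ud (S = 150): continuation = e^(−0.02)·[0.4893·0.0000 + 0.5107·30.0000] = 15.0166; exercise value = 0.0000 ≤ continuation, so V_ud = 15.0166
Node dd (S = 96): continuation = e^(−0.02)·[0.4893·30.0000 + 0.5107·73.2000] = 51.0298; exercise value = 54.0000 > continuation, so V_dd = 54.0000 (exercise)
Node u (S = 187.5): continuation = e^(−0.02)·[0.4893·0.0000 + 0.5107·15.0166] = 7.5166; exercise value = 0.0000 ≤ continuation, so V_u = 7.5166
Node d (S = 120): continuation = e^(−0.02)·[0.4893·15.0166 + 0.5107·54.0000] = 34.2324; exercise value = 30.0000 ≤ continuation, so V_d = 34.2324
Node 0 (S = 150): continuation = e^(−0.02)·[0.4893·7.5166 + 0.5107·34.2324] = 20.7404; exercise value = 0.0000 ≤ continuation, so V_0 = 20.7404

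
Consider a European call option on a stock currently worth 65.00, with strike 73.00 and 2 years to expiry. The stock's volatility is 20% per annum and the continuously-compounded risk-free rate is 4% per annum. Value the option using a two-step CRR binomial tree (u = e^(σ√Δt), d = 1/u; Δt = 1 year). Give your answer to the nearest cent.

6.73

CRR parameters: u = e^(σ√Δt) = e^(0.2·√1) = 1.2214, d = 1/u = 0.8187
Per-period rate: rΔt = 0.04·1 = 0.04, so R = e^0.04 = 1.0408
Risk-neutral probability p = (e^0.04 − 0.8187)/(1.2214 − 0.8187) = 0.2221/0.4027 = 0.5515
Terminal stock prices: S_uu = 96.97, S_ud = 65, S_dd = 43.57
Terminal payoffs (S − K): max(23.97, 0) = 23.97, max(-8, 0) = 0, max(-29.43, 0) = 0
Node u (S = 79.39): V_u = e^(−0.04)·[0.5515·23.9686 + 0.4485·0.0000] = 12.7007
Node d (S = 53.22): V_d = e^(−0.04)·[0.5515·0.0000 + 0.4485·0.0000] = 0.0000
Node 0 (S = 65): V_0 = e^(−0.04)·[0.5515·12.7007 + 0.4485·0.0000] = 6.7300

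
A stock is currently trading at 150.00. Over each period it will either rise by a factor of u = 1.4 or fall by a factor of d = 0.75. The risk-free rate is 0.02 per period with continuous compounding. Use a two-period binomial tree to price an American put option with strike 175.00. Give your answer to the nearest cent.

39.88

Risk-neutral probability p = (e^0.02 − 0.75)/(1.4 − 0.75) = 0.2702/0.6500 = 0.4157
Terminal stock prices: S_uu = 294, S_ud = 157.5, S_dd = 84.38
Terminal payoffs (K − S): max(-119, 0) = 0, max(17.5, 0) = 17.5, max(90.62, 0) = 90.62
Node u (S = 210): continuation = e^(−0.02)·[0.4157·0.0000 + 0.5843·17.5000] = 10.0229; exercise value = 0.0000 ≤ continuation, so V_u = 10.0229
Node d (S = 112.5): continuation = e^(−0.02)·[0.4157·17.5000 + 0.5843·90.6250] = 59.0348; exercise value = 62.5000 > continuation, so V_d = 62.5000 (exercise)
Node 0 (S = 150): continuation = e^(−0.02)·[0.4157·10.0229 + 0.5843·62.5000] = 39.8799; exercise value = 25.0000 ≤ continuation, so V_0 = 39.8799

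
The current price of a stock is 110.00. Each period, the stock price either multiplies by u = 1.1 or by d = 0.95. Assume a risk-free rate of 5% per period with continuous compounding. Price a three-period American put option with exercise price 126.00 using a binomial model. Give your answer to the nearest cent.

16.00

Risk-neutral probability p = (e^0.05 − 0.95)/(1.1 − 0.95) = 0.1013/0.1500 = 0.6751
Terminal stock prices: S_uuu = 146.4, S_uud = 126.4, S_udd = 109.2, S_ddd = 94.31
Terminal payoffs (K − S): max(-20.41, 0) = 0, max(-0.445, 0) = 0, max(16.8, 0) = 16.8, max(31.69, 0) = 31.69
Node uu (S = 133.1): continuation = e^(−0.05)·[0.6751·0.0000 + 0.3249·0.0000] = 0.0000; exercise value = 0.0000 ≤ continuation, so V_uu = 0.0000
Node ud (S = 115): continuation = e^(−0.05)·[0.6751·0.0000 + 0.3249·16.7975] = 5.1907; exercise value = 11.0500 > continuation, so V_ud = 11.0500 (exercise)
Node dd (S = 99.27): continuation = e^(−0.05)·[0.6751·16.7975 + 0.3249·31.6888] = 20.5799; exercise value = 26.7250 > continuation, so V_dd = 26.7250 (exercise)
Node u (S = 121): continuation = e^(−0.05)·[0.6751·0.0000 + 0.3249·11.0500] = 3.4146; exercise value = 5.0000 > continuation, so V_u = 5.0000 (exercise)
Node d (S = 104.5): continuation = e^(−0.05)·[0.6751·11.0500 + 0.3249·26.7250] = 15.3549; exercise value = 21.5000 > continuation, so V_d = 21.5000 (exercise)
Node 0 (S = 110): continuation = e^(−0.05)·[0.6751·5.0000 + 0.3249·21.5000] = 9.8549; exercise value = 16.0000 > continuation, so V_0 = 16.0000 (exercise)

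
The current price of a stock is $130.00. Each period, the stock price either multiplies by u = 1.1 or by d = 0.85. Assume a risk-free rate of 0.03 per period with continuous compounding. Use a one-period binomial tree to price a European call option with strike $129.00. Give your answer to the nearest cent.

Risk-neutral probability p = (e^0.03 − 0.85)/(1.1 − 0.85) = 0.1805/0.2500 = 0.7218
Terminal stock prices: S_u = 143, S_d = 110.5
Terminal payoffs (S − K): max(14, 0) = 14, max(-18.5, 0) = 0
Node 0 (S = 130): V_0 = e^(−0.03)·[0.7218·14.0000 + 0.2782·0.0000] = 9.8068

$9.81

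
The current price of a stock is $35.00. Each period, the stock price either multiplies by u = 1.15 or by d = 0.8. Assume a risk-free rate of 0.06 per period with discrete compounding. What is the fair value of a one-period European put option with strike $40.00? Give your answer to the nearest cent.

Risk-neutral probability p = (1 + 0.06 − 0.8)/(1.15 − 0.8) = 0.2600/0.3500 = 0.7429
Terminal stock prices: S_u = 40.25, S_d = 28
Terminal payoffs (K − S): max(-0.25, 0) = 0, max(12, 0) = 12
Node 0 (S = 35): V_0 = 1/1.06·[0.7429·0.0000 + 0.2571·12.0000] = 2.9111

$2.91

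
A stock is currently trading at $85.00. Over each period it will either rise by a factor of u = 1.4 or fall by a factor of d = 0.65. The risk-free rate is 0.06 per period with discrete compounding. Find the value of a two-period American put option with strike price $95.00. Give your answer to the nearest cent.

Risk-neutral probability p = (1 + 0.06 − 0.65)/(1.4 − 0.65) = 0.4100/0.7500 = 0.5467
Terminal stock prices: S_uu = 166.6, S_ud = 77.35, S_dd = 35.91
Terminal payoffs (K − S): max(-71.6, 0) = 0, max(17.65, 0) = 17.65, max(59.09, 0) = 59.09
Node u (S = 119): continuation = 1/1.06·[0.5467·0.0000 + 0.4533·17.6500] = 7.5484; exercise value = 0.0000 ≤ continuation, so V_u = 7.5484
Node d (S = 55.25): continuation = 1/1.06·[0.5467·17.6500 + 0.4533·59.0875] = 34.3726; exercise value = 39.7500 > continuation, so V_d = 39.7500 (exercise)
Node 0 (S = 85): continuation = 1/1.06·[0.5467·7.5484 + 0.4533·39.7500] = 20.8929; exercise value = 10.0000 ≤ continuation, so V_0 = 20.8929

$20.89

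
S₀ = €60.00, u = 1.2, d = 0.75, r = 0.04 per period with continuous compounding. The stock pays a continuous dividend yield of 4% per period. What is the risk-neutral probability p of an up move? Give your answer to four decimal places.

Per-period risk-free factor R = e^0.04 = 1.0408; dividend-adjusted growth = e^(0.04−0.04) = 1.0000.
Risk-neutral probability p = (1.0000 − 0.75)/(1.2 − 0.75) = 0.2500/0.4500 = 0.5556

p = 0.5556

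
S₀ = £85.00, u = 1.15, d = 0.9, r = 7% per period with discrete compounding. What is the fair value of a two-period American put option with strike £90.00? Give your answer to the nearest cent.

Risk-neutral probability p = (1 + 0.07 − 0.9)/(1.15 − 0.9) = 0.1700/0.2500 = 0.6800
Terminal stock prices: S_uu = 112.4, S_ud = 87.97, S_dd = 68.85
Terminal payoffs (K − S): max(-22.41, 0) = 0, max(2.025, 0) = 2.025, max(21.15, 0) = 21.15
Node u (S = 97.75): continuation = 1/1.07·[0.6800·0.0000 + 0.3200·2.0250] = 0.6056; exercise value = 0.0000 ≤ continuation, so V_u = 0.6056
Node d (S = 76.5): continuation = 1/1.07·[0.6800·2.0250 + 0.3200·21.1500] = 7.6121; exercise value = 13.5000 > continuation, so V_d = 13.5000 (exercise)
Node 0 (S = 85): continuation = 1/1.07·[0.6800·0.6056 + 0.3200·13.5000] = 4.4223; exercise value = 5.0000 > continuation, so V_0 = 5.0000 (exercise)

£5.00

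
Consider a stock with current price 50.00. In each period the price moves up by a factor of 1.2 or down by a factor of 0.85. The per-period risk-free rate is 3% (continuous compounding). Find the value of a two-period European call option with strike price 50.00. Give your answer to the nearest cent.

Risk-neutral probability p = (e^0.03 − 0.85)/(1.2 − 0.85) = 0.1805/0.3500 = 0.5156
Terminal stock prices: S_uu = 72, S_ud = 51, S_dd = 36.12
Terminal payoffs (S − K): max(22, 0) = 22, max(1, 0) = 1, max(-13.88, 0) = 0
Node u (S = 60): V_u = e^(−0.03)·[0.5156·22.0000 + 0.4844·1.0000] = 11.4777
Node d (S = 42.5): V_d = e^(−0.03)·[0.5156·1.0000 + 0.4844·0.0000] = 0.5003
Node 0 (S = 50): V_0 = e^(−0.03)·[0.5156·11.4777 + 0.4844·0.5003] = 5.9781

5.98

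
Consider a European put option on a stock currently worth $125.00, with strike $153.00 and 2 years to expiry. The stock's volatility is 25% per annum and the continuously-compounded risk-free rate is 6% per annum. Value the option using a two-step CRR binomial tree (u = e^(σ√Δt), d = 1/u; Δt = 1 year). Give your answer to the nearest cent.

$25.48

CRR parameters: u = e^(σ√Δt) = e^(0.25·√1) = 1.2840, d = 1/u = 0.7788
Per-period rate: rΔt = 0.06·1 = 0.06, so R = e^0.06 = 1.0618
Risk-neutral probability p = (e^0.06 − 0.7788)/(1.2840 − 0.7788) = 0.2830/0.5052 = 0.5602
Terminal stock prices: S_uu = 206.1, S_ud = 125, S_dd = 75.82
Terminal payoffs (K − S): max(-53.09, 0) = 0, max(28, 0) = 28, max(77.18, 0) = 77.18
Node u (S = 160.5): V_u = e^(−0.06)·[0.5602·0.0000 + 0.4398·28.0000] = 11.5968
Node d (S = 97.35): V_d = e^(−0.06)·[0.5602·28.0000 + 0.4398·77.1837] = 46.7399
Node 0 (S = 125): V_0 = e^(−0.06)·[0.5602·11.5968 + 0.4398·46.7399] = 25.4767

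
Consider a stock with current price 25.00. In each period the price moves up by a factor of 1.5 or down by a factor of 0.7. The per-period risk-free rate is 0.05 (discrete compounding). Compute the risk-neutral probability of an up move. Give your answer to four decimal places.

Risk-neutral probability p = (1 + 0.05 − 0.7)/(1.5 − 0.7) = 0.3500/0.8000 = 0.4375

p = 0.4375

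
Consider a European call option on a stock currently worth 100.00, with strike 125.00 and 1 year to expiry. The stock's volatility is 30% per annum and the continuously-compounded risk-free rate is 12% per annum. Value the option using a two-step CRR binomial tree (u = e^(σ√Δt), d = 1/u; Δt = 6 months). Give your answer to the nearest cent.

CRR parameters: u = e^(σ√Δt) = e^(0.3·√0.5) = 1.2363, d = 1/u = 0.8089
Per-period rate: rΔt = 0.12·0.5 = 0.06, so R = e^0.06 = 1.0618
Risk-neutral probability p = (e^0.06 − 0.8089)/(1.2363 − 0.8089) = 0.2530/0.4275 = 0.5918
Terminal stock prices: S_uu = 152.8, S_ud = 100, S_dd = 65.43
Terminal payoffs (S − K): max(27.85, 0) = 27.85, max(-25, 0) = 0, max(-59.57, 0) = 0
Node u (S = 123.6): V_u = e^(−0.06)·[0.5918·27.8465 + 0.4082·0.0000] = 15.5206
Node d (S = 80.89): V_d = e^(−0.06)·[0.5918·0.0000 + 0.4082·0.0000] = 0.0000
Node 0 (S = 100): V_0 = e^(−0.06)·[0.5918·15.5206 + 0.4082·0.0000] = 8.6506

8.65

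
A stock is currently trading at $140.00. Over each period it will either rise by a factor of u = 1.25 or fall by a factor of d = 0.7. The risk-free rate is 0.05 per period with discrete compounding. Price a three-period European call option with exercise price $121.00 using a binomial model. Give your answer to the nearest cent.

Risk-neutral probability p = (1 + 0.05 − 0.7)/(1.25 − 0.7) = 0.3500/0.5500 = 0.6364
Terminal stock prices: S_uuu = 273.4, S_uud = 153.1, S_udd = 85.75, S_ddd = 48.02
Terminal payoffs (S − K): max(152.4, 0) = 152.4, max(32.12, 0) = 32.12, max(-35.25, 0) = 0, max(-72.98, 0) = 0
Node uu (S = 218.8): V_uu = 1/1.05·[0.6364·152.4375 + 0.3636·32.1250] = 103.5119
Node ud (S = 122.5): V_ud = 1/1.05·[0.6364·32.1250 + 0.3636·0.0000] = 19.4697
Node dd (S = 68.6): V_dd = 1/1.05·[0.6364·0.0000 + 0.3636·0.0000] = 0.0000
Node u (S = 175): V_u = 1/1.05·[0.6364·103.5119 + 0.3636·19.4697] = 69.4772
Node d (S = 98): V_d = 1/1.05·[0.6364·19.4697 + 0.3636·0.0000] = 11.7998
Node 0 (S = 140): V_0 = 1/1.05·[0.6364·69.4772 + 0.3636·11.7998] = 46.1939

$46.19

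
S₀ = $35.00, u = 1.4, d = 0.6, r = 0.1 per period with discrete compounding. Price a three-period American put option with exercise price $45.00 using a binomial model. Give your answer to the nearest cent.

$11.63

Risk-neutral probability p = (1 + 0.1 − 0.6)/(1.4 − 0.6) = 0.5000/0.8000 = 0.6250
Terminal stock prices: S_uuu = 96.04, S_uud = 41.16, S_udd = 17.64, S_ddd = 7.56
Terminal payoffs (K − S): max(-51.04, 0) = 0, max(3.84, 0) = 3.84, max(27.36, 0) = 27.36, max(37.44, 0) = 37.44
Node uu (S = 68.6): continuation = 1/1.1·[0.6250·0.0000 + 0.3750·3.8400] = 1.3091; exercise value = 0.0000 ≤ continuation, so V_uu = 1.3091
Node ud (S = 29.4): continuation = 1/1.1·[0.6250·3.8400 + 0.3750·27.3600] = 11.5091; exercise value = 15.6000 > continuation, so V_ud = 15.6000 (exercise)
Node dd (S = 12.6): continuation = 1/1.1·[0.6250·27.3600 + 0.3750·37.4400] = 28.3091; exercise value = 32.4000 > continuation, so V_dd = 32.4000 (exercise)
Node u (S = 49): continuation = 1/1.1·[0.6250·1.3091 + 0.3750·15.6000] = 6.0620; exercise value = 0.0000 ≤ continuation, so V_u = 6.0620
Node d (S = 21): continuation = 1/1.1·[0.6250·15.6000 + 0.3750·32.4000] = 19.9091; exercise value = 24.0000 > continuation, so V_d = 24.0000 (exercise)
Node 0 (S = 35): continuation = 1/1.1·[0.6250·6.0620 + 0.3750·24.0000] = 11.6261; exercise value = 10.0000 ≤ continuation, so V_0 = 11.6261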